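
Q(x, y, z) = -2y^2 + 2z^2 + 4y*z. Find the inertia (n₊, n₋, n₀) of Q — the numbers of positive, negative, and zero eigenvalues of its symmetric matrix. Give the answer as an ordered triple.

(1, 1, 1)

The associated matrix is A = [[0, 0, 0], [0, -2, 2], [0, 2, 2]].
Symmetric row and column elimination reduces A to a congruent diagonal form with pivots 0, -2, 4.
That gives 1 positive, 1 negative, 1 zero pivots.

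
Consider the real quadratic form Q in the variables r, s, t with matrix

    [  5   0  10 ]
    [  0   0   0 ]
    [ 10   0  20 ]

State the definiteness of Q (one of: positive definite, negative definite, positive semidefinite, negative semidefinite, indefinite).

positive semidefinite

Congruent diagonalization of A (simultaneous row and column reduction) yields pivots 5, 0, 0.
That gives 1 positive, 2 zero pivots.
Hence Q is positive semidefinite.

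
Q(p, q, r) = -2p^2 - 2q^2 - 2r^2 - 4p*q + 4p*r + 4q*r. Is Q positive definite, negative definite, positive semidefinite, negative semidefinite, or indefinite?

Write A = [[-2, -2, 2], [-2, -2, 2], [2, 2, -2]].
Congruent diagonalization of A (simultaneous row and column reduction) yields pivots -2, 0, 0.
So there are 1 negative, 2 zero pivots.
Hence Q is negative semidefinite.

negative semidefinite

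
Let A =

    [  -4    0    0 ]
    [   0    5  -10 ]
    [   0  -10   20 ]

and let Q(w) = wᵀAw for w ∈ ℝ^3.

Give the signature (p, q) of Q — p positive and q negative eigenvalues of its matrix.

(1, 1)

Row-reducing A symmetrically gives the diagonal entries -4, 5, 0.
So there are 1 positive, 1 negative, 1 zero pivots.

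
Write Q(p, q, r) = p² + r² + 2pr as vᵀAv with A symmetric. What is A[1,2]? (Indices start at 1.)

0

The coefficient of p·q in Q is 0. For a symmetric A this equals A[1,2] + A[2,1] = 2·A[1,2].
So A[1,2] = 0/2 = 0.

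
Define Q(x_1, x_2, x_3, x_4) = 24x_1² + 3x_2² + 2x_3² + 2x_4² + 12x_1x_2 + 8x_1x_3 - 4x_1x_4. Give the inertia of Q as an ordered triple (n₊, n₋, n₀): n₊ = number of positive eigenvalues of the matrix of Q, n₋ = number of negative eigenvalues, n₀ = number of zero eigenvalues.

(4, 0, 0)

Write A = [[24, 6, 4, -2], [6, 3, 0, 0], [4, 0, 2, 0], [-2, 0, 0, 2]].
Symmetric row and column elimination reduces A to a congruent diagonal form with pivots 24, 3/2, 2/3, 1.
Counting signs: 4 positive.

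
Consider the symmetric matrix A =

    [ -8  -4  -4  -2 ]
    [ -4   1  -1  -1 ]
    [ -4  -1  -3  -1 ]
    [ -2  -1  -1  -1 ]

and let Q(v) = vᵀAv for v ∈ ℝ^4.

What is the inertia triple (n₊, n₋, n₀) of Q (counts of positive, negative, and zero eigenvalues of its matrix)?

(1, 3, 0)

Symmetric row and column elimination reduces A to a congruent diagonal form with pivots -8, 3, -4/3, -1/2.
That gives 1 positive, 3 negative pivots.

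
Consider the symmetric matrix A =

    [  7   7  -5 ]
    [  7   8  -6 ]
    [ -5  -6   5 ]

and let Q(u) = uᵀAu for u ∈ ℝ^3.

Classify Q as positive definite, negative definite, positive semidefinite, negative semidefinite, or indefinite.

positive definite

Row-reducing A symmetrically gives the diagonal entries 7, 1, 3/7.
So there are 3 positive pivots.
Hence Q is positive definite.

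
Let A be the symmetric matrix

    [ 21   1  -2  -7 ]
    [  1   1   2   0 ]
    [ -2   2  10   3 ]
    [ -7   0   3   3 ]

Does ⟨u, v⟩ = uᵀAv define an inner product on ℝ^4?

An LDLᵀ factorisation of A has diagonal entries 21, 20/21, 26/5, 3/52.
Counting signs: 4 positive.
Hence Q is positive definite.
⟨·,·⟩ is an inner product exactly when A is positive definite.

yes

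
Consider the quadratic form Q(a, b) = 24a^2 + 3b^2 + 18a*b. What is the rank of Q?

2

The symmetric matrix is A = [[24, 9], [9, 3]].
Row-reducing A symmetrically gives the diagonal entries 24, -3/8.
So there are 1 positive, 1 negative pivots.
The rank is the number of nonzero pivots: 2.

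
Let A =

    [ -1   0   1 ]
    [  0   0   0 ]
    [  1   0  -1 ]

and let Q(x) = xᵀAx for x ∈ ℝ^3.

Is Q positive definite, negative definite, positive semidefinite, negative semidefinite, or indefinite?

negative semidefinite

Row-reducing A symmetrically gives the diagonal entries -1, 0, 0.
Counting signs: 1 negative, 2 zero.
Hence Q is negative semidefinite.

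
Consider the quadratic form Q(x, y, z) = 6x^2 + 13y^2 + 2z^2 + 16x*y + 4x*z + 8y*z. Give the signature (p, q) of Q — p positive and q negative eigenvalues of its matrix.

The associated matrix is A = [[6, 8, 2], [8, 13, 4], [2, 4, 2]].
Applying the same elementary operations to the rows and columns of A produces a congruent diagonal matrix with entries 6, 7/3, 4/7.
So there are 3 positive pivots.

(3, 0)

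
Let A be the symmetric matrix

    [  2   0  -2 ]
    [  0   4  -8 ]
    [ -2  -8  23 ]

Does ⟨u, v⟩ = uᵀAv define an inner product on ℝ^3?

An LDLᵀ factorisation of A has diagonal entries 2, 4, 5.
So there are 3 positive pivots.
Hence Q is positive definite.
⟨·,·⟩ is an inner product exactly when A is positive definite.

yes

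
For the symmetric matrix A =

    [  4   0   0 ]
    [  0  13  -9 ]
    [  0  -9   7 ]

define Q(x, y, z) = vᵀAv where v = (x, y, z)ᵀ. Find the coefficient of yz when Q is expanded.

-18

The coefficient of yz is A[2,3] + A[3,2] = 2·(-9) = -18.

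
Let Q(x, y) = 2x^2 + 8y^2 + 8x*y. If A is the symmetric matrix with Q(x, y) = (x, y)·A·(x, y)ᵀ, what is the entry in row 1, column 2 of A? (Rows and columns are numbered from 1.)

The coefficient of x·y in Q is 8. For a symmetric A this equals A[1,2] + A[2,1] = 2·A[1,2].
So A[1,2] = 8/2 = 4.

4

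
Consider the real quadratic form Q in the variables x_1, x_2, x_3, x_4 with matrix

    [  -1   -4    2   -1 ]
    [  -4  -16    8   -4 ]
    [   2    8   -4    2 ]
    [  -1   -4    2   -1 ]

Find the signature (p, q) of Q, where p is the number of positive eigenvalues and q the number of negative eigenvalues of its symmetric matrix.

(0, 1)

Row-reducing A symmetrically gives the diagonal entries -1, 0, 0, 0.
So there are 1 negative, 3 zero pivots.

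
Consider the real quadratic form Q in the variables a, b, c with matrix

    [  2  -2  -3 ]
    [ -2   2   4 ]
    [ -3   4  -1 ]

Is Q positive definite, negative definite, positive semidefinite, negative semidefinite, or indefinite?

A is congruent to a diagonal matrix with 2 positive, 1 negative and 0 zero entries, so Q is indefinite.

indefinite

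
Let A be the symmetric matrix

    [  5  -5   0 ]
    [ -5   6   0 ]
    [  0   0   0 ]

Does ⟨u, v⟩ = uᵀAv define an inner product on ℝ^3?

no

Congruent diagonalization of A (simultaneous row and column reduction) yields pivots 5, 1, 0.
Counting signs: 2 positive, 1 zero.
Hence Q is positive semidefinite.
⟨·,·⟩ is an inner product exactly when A is positive definite.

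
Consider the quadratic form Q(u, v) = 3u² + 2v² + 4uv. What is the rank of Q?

2

The symmetric matrix is A = [[3, 2], [2, 2]].
Congruent diagonalization of A (simultaneous row and column reduction) yields pivots 3, 2/3.
Counting signs: 2 positive.
The rank is the number of nonzero pivots: 2.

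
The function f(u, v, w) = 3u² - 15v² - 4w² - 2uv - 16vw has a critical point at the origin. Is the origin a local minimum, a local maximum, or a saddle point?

saddle point

The Hessian at the origin is H = [[6, -2, 0], [-2, -30, -16], [0, -16, -8]].
Applying the same elementary operations to the rows and columns of H produces a congruent diagonal matrix with entries 6, -92/3, 8/23.
Counting signs: 2 positive, 1 negative.
H is indefinite, so the origin is a saddle point.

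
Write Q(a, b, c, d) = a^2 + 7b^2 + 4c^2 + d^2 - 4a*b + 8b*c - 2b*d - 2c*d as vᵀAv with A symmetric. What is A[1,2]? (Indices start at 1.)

-2

The coefficient of a·b in Q is -4. For a symmetric A this equals A[1,2] + A[2,1] = 2·A[1,2].
So A[1,2] = -4/2 = -2.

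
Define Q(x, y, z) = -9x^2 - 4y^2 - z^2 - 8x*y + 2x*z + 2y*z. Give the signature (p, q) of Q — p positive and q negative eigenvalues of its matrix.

The symmetric matrix is A = [[-9, -4, 1], [-4, -4, 1], [1, 1, -1]].
Row-reducing A symmetrically gives the diagonal entries -9, -20/9, -3/4.
Counting signs: 3 negative.

(0, 3)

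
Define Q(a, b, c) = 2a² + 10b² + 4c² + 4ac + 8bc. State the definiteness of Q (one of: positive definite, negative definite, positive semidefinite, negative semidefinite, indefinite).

positive definite

The symmetric matrix of Q is A = [[2, 0, 2], [0, 10, 4], [2, 4, 4]].
Leading principal minors: Δ_1 = 2, Δ_2 = 20, Δ_3 = 8.
All leading principal minors are positive, so by Sylvester's criterion Q is positive definite.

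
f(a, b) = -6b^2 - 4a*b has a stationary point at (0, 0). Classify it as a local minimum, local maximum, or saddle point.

saddle point

The Hessian at the origin is H = [[0, -4], [-4, -12]].
det H = 0·-12 − (-4)² = -16 < 0, so H is indefinite.
Therefore the origin is a saddle point.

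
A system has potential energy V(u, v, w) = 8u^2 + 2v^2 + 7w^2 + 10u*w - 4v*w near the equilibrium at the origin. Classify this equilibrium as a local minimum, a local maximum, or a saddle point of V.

The Hessian at the origin is H = [[16, 0, 10], [0, 4, -4], [10, -4, 14]].
Symmetric row and column elimination reduces H to a congruent diagonal form with pivots 16, 4, 15/4.
That gives 3 positive pivots.
H is positive definite, so the origin is a strict local minimum.

local minimum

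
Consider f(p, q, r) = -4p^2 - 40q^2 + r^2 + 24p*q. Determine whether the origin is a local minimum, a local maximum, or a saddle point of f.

saddle point

The Hessian at the origin is H = [[-8, 24, 0], [24, -80, 0], [0, 0, 2]].
Row-reducing H symmetrically gives the diagonal entries -8, -8, 2.
So there are 1 positive, 2 negative pivots.
H is indefinite, so the origin is a saddle point.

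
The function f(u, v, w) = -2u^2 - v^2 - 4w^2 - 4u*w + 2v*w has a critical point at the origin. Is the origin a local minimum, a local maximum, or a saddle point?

local maximum

The Hessian at the origin is H = [[-4, 0, -4], [0, -2, 2], [-4, 2, -8]].
Applying the same elementary operations to the rows and columns of H produces a congruent diagonal matrix with entries -4, -2, -2.
Counting signs: 3 negative.
H is negative definite, so the origin is a strict local maximum.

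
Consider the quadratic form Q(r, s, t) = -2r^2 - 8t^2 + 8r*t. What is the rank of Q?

1

The associated matrix is A = [[-2, 0, 4], [0, 0, 0], [4, 0, -8]].
Row-reducing A symmetrically gives the diagonal entries -2, 0, 0.
Counting signs: 1 negative, 2 zero.
The rank is the number of nonzero pivots: 1.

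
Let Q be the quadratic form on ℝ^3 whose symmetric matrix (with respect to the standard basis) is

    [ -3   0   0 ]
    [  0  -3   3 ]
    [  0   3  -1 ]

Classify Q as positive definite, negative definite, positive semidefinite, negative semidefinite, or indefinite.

Row-reducing A symmetrically gives the diagonal entries -3, -3, 2.
Counting signs: 1 positive, 2 negative.
Hence Q is indefinite.

indefinite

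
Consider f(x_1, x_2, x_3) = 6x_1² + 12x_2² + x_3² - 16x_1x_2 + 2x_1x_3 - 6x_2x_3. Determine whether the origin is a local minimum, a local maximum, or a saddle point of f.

The Hessian at the origin is H = [[12, -16, 2], [-16, 24, -6], [2, -6, 2]].
Row-reducing H symmetrically gives the diagonal entries 12, 8/3, -5/2.
That gives 2 positive, 1 negative pivots.
H is indefinite, so the origin is a saddle point.

saddle point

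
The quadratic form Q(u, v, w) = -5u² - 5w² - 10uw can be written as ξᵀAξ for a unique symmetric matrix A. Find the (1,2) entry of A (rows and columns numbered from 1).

The coefficient of u·v in Q is 0. For a symmetric A this equals A[1,2] + A[2,1] = 2·A[1,2].
So A[1,2] = 0/2 = 0.

0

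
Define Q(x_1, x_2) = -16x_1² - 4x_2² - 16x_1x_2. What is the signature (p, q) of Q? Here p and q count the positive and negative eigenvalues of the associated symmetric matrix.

(0, 1)

The associated matrix is A = [[-16, -8], [-8, -4]].
Row-reducing A symmetrically gives the diagonal entries -16, 0.
Counting signs: 1 negative, 1 zero.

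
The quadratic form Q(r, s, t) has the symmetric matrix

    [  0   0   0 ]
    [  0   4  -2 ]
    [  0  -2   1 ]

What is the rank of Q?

Congruent diagonalization of A (simultaneous row and column reduction) yields pivots 0, 4, 0.
So there are 1 positive, 2 zero pivots.
The rank is the number of nonzero pivots: 1.

1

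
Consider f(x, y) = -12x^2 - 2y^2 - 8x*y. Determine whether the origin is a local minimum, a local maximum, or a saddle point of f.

local maximum

The Hessian at the origin is H = [[-24, -8], [-8, -4]].
det H = -24·-4 − (-8)² = 32 > 0 and H[1,1] = -24 < 0, so H is negative definite.
Therefore the origin is a local maximum.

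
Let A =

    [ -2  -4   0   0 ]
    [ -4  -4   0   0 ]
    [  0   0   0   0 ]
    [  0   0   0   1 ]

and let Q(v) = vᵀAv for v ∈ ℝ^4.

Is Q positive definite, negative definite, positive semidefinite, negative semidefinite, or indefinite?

Congruent diagonalization of A (simultaneous row and column reduction) yields pivots -2, 4, 0, 1.
Counting signs: 2 positive, 1 negative, 1 zero.
Hence Q is indefinite.

indefinite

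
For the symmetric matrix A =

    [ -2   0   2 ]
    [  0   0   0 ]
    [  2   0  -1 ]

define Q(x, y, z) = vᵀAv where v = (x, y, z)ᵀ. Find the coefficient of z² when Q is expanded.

The coefficient of z² is the diagonal entry A[3,3] = -1.

-1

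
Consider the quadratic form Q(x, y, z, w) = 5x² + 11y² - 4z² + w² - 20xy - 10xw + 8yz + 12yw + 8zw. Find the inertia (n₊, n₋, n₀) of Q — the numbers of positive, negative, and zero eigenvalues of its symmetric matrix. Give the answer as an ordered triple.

The symmetric matrix is A = [[5, -10, 0, -5], [-10, 11, 4, 6], [0, 4, -4, 4], [-5, 6, 4, 1]].
Congruent diagonalization of A (simultaneous row and column reduction) yields pivots 5, -9, -20/9, 0.
That gives 1 positive, 2 negative, 1 zero pivots.

(1, 2, 1)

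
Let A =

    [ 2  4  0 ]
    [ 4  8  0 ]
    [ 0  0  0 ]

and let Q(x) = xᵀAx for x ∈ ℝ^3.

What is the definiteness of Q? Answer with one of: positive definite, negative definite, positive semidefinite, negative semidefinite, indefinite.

positive semidefinite

Symmetric row and column elimination reduces A to a congruent diagonal form with pivots 2, 0, 0.
That gives 1 positive, 2 zero pivots.
Hence Q is positive semidefinite.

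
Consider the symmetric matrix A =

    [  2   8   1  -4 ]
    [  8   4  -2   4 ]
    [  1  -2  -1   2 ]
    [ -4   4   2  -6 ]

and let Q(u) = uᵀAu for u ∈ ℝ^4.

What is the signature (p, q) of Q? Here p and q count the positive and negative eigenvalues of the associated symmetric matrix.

(2, 2)

Symmetric row and column elimination reduces A to a congruent diagonal form with pivots 2, -28, -3/14, 2/3.
So there are 2 positive, 2 negative pivots.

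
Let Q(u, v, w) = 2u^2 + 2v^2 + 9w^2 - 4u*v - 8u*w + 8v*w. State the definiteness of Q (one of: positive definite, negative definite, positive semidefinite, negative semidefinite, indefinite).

positive semidefinite

The associated matrix is A = [[2, -2, -4], [-2, 2, 4], [-4, 4, 9]].
Congruent diagonalization of A (simultaneous row and column reduction) yields pivots 2, 0, 1.
Counting signs: 2 positive, 1 zero.
Hence Q is positive semidefinite.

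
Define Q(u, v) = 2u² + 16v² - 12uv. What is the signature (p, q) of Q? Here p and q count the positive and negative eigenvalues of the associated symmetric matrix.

(1, 1)

The symmetric matrix is A = [[2, -6], [-6, 16]].
Row-reducing A symmetrically gives the diagonal entries 2, -2.
That gives 1 positive, 1 negative pivots.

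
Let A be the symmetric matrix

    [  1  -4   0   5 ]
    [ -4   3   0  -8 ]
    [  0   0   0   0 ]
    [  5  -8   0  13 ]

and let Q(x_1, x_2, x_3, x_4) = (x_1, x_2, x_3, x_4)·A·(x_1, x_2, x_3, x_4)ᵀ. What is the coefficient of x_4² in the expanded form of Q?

The coefficient of x_4² is the diagonal entry A[4,4] = 13.

13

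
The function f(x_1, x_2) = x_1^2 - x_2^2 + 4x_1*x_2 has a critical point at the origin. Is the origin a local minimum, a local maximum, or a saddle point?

saddle point

The Hessian at the origin is H = [[2, 4], [4, -2]].
det H = 2·-2 − (4)² = -20 < 0, so H is indefinite.
Therefore the origin is a saddle point.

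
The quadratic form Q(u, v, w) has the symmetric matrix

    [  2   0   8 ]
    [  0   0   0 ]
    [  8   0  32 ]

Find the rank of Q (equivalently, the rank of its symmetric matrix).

1

Symmetric row and column elimination reduces A to a congruent diagonal form with pivots 2, 0, 0.
That gives 1 positive, 2 zero pivots.
The rank is the number of nonzero pivots: 1.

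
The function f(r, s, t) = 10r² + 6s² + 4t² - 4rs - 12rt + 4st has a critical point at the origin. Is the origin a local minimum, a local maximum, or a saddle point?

local minimum

The Hessian at the origin is H = [[20, -4, -12], [-4, 12, 4], [-12, 4, 8]].
Row-reducing H symmetrically gives the diagonal entries 20, 56/5, 4/7.
That gives 3 positive pivots.
H is positive definite, so the origin is a strict local minimum.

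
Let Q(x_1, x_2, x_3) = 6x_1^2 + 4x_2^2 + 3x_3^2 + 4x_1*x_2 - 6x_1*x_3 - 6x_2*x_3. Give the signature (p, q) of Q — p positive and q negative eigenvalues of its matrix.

(3, 0)

Write A = [[6, 2, -3], [2, 4, -3], [-3, -3, 3]].
Row-reducing A symmetrically gives the diagonal entries 6, 10/3, 3/10.
Counting signs: 3 positive.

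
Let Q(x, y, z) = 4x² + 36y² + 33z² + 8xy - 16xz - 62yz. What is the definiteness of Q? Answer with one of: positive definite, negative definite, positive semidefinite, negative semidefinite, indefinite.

positive definite

The symmetric matrix is A = [[4, 4, -8], [4, 36, -31], [-8, -31, 33]].
An LDLᵀ factorisation of A has diagonal entries 4, 32, 15/32.
So there are 3 positive pivots.
Hence Q is positive definite.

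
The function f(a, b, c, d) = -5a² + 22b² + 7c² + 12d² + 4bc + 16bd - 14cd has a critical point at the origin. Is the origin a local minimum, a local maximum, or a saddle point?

The Hessian at the origin is H = [[-10, 0, 0, 0], [0, 44, 4, 16], [0, 4, 14, -14], [0, 16, -14, 24]].
Row-reducing H symmetrically gives the diagonal entries -10, 44, 150/11, 2/3.
That gives 3 positive, 1 negative pivots.
H is indefinite, so the origin is a saddle point.

saddle point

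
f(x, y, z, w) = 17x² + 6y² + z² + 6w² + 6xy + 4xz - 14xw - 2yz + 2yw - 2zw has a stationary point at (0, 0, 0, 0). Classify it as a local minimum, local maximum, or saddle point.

local minimum

The Hessian at the origin is H = [[34, 6, 4, -14], [6, 12, -2, 2], [4, -2, 2, -2], [-14, 2, -2, 12]].
Symmetric row and column elimination reduces H to a congruent diagonal form with pivots 34, 186/17, 80/93, 15/4.
That gives 4 positive pivots.
H is positive definite, so the origin is a strict local minimum.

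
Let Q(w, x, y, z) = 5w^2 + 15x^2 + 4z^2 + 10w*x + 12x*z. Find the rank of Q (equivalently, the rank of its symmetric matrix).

The associated matrix is A = [[5, 5, 0, 0], [5, 15, 0, 6], [0, 0, 0, 0], [0, 6, 0, 4]].
Applying the same elementary operations to the rows and columns of A produces a congruent diagonal matrix with entries 5, 10, 0, 2/5.
So there are 3 positive, 1 zero pivots.
The rank is the number of nonzero pivots: 3.

3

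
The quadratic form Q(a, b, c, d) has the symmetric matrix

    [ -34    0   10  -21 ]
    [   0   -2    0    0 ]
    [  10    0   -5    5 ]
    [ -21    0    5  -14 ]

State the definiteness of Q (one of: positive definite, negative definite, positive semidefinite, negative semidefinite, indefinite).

negative definite

Leading principal minors: Δ_1 = -34, Δ_2 = 68, Δ_3 = -140, Δ_4 = 50.
The signs alternate starting with Δ_1 < 0, so by Sylvester's criterion Q is negative definite.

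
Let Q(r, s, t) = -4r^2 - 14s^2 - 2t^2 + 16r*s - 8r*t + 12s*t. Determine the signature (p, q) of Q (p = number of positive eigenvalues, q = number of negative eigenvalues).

The associated matrix is A = [[-4, 8, -4], [8, -14, 6], [-4, 6, -2]].
Row-reducing A symmetrically gives the diagonal entries -4, 2, 0.
So there are 1 positive, 1 negative, 1 zero pivots.

(1, 1)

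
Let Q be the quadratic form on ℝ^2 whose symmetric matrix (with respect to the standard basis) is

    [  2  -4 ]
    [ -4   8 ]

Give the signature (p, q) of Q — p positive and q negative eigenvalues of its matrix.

(1, 0)

Applying the same elementary operations to the rows and columns of A produces a congruent diagonal matrix with entries 2, 0.
That gives 1 positive, 1 zero pivots.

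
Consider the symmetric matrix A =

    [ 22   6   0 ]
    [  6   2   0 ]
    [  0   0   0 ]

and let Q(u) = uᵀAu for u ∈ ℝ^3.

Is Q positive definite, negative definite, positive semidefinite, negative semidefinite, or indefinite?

Applying the same elementary operations to the rows and columns of A produces a congruent diagonal matrix with entries 22, 4/11, 0.
That gives 2 positive, 1 zero pivots.
Hence Q is positive semidefinite.

positive semidefinite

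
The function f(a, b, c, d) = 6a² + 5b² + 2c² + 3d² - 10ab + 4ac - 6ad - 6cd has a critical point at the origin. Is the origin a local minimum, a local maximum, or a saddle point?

saddle point

The Hessian at the origin is H = [[12, -10, 4, -6], [-10, 10, 0, 0], [4, 0, 4, -6], [-6, 0, -6, 6]].
Symmetric row and column elimination reduces H to a congruent diagonal form with pivots 12, 5/3, -4, -3.
So there are 2 positive, 2 negative pivots.
H is indefinite, so the origin is a saddle point.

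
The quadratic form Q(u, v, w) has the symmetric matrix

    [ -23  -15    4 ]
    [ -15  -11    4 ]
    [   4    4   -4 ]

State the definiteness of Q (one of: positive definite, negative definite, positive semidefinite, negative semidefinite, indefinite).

negative definite

Leading principal minors: Δ_1 = -23, Δ_2 = 28, Δ_3 = -48.
The signs alternate starting with Δ_1 < 0, so by Sylvester's criterion Q is negative definite.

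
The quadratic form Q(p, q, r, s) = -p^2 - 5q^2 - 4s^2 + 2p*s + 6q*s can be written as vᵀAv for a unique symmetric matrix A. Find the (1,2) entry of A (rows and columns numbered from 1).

The coefficient of p·q in Q is 0. For a symmetric A this equals A[1,2] + A[2,1] = 2·A[1,2].
So A[1,2] = 0/2 = 0.

0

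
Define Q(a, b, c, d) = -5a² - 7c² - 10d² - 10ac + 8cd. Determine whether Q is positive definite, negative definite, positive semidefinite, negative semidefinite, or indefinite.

The associated matrix is A = [[-5, 0, -5, 0], [0, 0, 0, 0], [-5, 0, -7, 4], [0, 0, 4, -10]].
Symmetric row and column elimination reduces A to a congruent diagonal form with pivots -5, 0, -2, -2.
That gives 3 negative, 1 zero pivots.
Hence Q is negative semidefinite.

negative semidefinite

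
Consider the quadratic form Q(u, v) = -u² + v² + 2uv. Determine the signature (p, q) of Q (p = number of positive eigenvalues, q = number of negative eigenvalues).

(1, 1)

The symmetric matrix is A = [[-1, 1], [1, 1]].
An LDLᵀ factorisation of A has diagonal entries -1, 2.
Counting signs: 1 positive, 1 negative.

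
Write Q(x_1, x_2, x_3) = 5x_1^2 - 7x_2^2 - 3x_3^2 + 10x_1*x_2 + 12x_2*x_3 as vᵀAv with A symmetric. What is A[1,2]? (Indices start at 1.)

The coefficient of x_1·x_2 in Q is 10. For a symmetric A this equals A[1,2] + A[2,1] = 2·A[1,2].
So A[1,2] = 10/2 = 5.

5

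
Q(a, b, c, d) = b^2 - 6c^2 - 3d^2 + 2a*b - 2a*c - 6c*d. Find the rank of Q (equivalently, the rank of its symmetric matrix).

4

The symmetric matrix is A = [[0, 1, -1, 0], [1, 1, 0, 0], [-1, 0, -6, -3], [0, 0, -3, -3]].
Row reduction of A gives 4 nonzero rows, so rank A = 4.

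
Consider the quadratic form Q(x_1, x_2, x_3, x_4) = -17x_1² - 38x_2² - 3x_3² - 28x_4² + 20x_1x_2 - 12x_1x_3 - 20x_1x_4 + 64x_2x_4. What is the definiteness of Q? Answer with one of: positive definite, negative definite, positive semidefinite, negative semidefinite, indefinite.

negative semidefinite

The associated matrix is A = [[-17, 10, -6, -10], [10, -38, 0, 32], [-6, 0, -3, 0], [-10, 32, 0, -28]].
Row-reducing A symmetrically gives the diagonal entries -17, -546/17, -45/91, 0.
Counting signs: 3 negative, 1 zero.
Hence Q is negative semidefinite.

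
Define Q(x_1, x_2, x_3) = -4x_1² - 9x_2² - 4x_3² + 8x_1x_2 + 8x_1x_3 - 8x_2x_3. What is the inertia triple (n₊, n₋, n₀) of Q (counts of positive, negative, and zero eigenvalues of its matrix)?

(0, 2, 1)

The associated matrix is A = [[-4, 4, 4], [4, -9, -4], [4, -4, -4]].
Symmetric row and column elimination reduces A to a congruent diagonal form with pivots -4, -5, 0.
Counting signs: 2 negative, 1 zero.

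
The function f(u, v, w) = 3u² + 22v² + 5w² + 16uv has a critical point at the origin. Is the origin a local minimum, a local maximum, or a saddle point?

The Hessian at the origin is H = [[6, 16, 0], [16, 44, 0], [0, 0, 10]].
Applying the same elementary operations to the rows and columns of H produces a congruent diagonal matrix with entries 6, 4/3, 10.
So there are 3 positive pivots.
H is positive definite, so the origin is a strict local minimum.

local minimum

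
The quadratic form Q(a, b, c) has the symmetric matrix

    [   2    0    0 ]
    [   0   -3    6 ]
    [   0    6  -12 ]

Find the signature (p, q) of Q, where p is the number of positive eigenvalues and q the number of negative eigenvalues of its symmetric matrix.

(1, 1)

Symmetric row and column elimination reduces A to a congruent diagonal form with pivots 2, -3, 0.
Counting signs: 1 positive, 1 negative, 1 zero.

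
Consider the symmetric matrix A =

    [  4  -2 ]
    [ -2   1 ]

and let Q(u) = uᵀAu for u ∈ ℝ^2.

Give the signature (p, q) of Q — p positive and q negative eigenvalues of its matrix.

Congruent diagonalization of A (simultaneous row and column reduction) yields pivots 4, 0.
Counting signs: 1 positive, 1 zero.

(1, 0)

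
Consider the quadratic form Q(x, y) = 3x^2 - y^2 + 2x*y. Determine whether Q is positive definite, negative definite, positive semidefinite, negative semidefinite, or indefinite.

Write A = [[3, 1], [1, -1]].
An LDLᵀ factorisation of A has diagonal entries 3, -4/3.
Counting signs: 1 positive, 1 negative.
Hence Q is indefinite.

indefinite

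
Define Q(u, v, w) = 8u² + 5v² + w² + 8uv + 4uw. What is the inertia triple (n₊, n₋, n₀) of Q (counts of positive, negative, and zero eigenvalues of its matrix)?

Write A = [[8, 4, 2], [4, 5, 0], [2, 0, 1]].
Row-reducing A symmetrically gives the diagonal entries 8, 3, 1/6.
Counting signs: 3 positive.

(3, 0, 0)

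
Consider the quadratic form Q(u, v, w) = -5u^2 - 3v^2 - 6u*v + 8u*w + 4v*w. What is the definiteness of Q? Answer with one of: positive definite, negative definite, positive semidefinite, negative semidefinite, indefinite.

indefinite

The associated matrix is A = [[-5, -3, 4], [-3, -3, 2], [4, 2, 0]].
Applying the same elementary operations to the rows and columns of A produces a congruent diagonal matrix with entries -5, -6/5, 10/3.
So there are 1 positive, 2 negative pivots.
Hence Q is indefinite.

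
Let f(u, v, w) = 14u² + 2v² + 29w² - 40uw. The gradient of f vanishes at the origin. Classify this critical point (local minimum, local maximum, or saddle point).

local minimum

The Hessian at the origin is H = [[28, 0, -40], [0, 4, 0], [-40, 0, 58]].
Applying the same elementary operations to the rows and columns of H produces a congruent diagonal matrix with entries 28, 4, 6/7.
Counting signs: 3 positive.
H is positive definite, so the origin is a strict local minimum.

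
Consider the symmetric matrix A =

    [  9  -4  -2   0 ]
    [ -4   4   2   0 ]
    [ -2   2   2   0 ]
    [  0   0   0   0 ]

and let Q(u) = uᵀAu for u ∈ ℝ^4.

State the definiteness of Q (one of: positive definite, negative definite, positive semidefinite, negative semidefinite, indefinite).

Applying the same elementary operations to the rows and columns of A produces a congruent diagonal matrix with entries 9, 20/9, 1, 0.
Counting signs: 3 positive, 1 zero.
Hence Q is positive semidefinite.

positive semidefinite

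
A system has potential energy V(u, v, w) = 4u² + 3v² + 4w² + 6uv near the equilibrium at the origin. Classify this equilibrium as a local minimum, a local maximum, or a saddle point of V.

The Hessian at the origin is H = [[8, 6, 0], [6, 6, 0], [0, 0, 8]].
Symmetric row and column elimination reduces H to a congruent diagonal form with pivots 8, 3/2, 8.
Counting signs: 3 positive.
H is positive definite, so the origin is a strict local minimum.

local minimum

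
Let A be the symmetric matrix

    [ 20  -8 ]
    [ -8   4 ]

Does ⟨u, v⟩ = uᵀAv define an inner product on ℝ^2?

For the 2×2 matrix [[20, -8], [-8, 4]]: det = 20·4 − (-8)² = 16, trace = 24.
det > 0 so both eigenvalues share the sign of the trace; trace = 24 > 0 ⇒ both positive.
⟨·,·⟩ is an inner product exactly when A is positive definite.

yes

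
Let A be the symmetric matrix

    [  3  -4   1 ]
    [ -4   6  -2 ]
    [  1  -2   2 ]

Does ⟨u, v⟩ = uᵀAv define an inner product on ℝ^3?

Leading principal minors: Δ_1 = 3, Δ_2 = 2, Δ_3 = 2.
All leading principal minors are positive, so by Sylvester's criterion Q is positive definite.
⟨·,·⟩ is an inner product exactly when A is positive definite.

yes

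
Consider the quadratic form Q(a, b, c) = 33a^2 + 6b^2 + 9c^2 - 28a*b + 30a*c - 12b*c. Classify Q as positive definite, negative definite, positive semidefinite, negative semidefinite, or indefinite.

Write A = [[33, -14, 15], [-14, 6, -6], [15, -6, 9]].
Applying the same elementary operations to the rows and columns of A produces a congruent diagonal matrix with entries 33, 2/33, 0.
So there are 2 positive, 1 zero pivots.
Hence Q is positive semidefinite.

positive semidefinite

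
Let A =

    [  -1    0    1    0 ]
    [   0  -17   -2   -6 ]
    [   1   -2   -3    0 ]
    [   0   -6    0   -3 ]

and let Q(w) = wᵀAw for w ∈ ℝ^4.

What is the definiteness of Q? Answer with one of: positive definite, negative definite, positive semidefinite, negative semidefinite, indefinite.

negative definite

Leading principal minors: Δ_1 = -1, Δ_2 = 17, Δ_3 = -30, Δ_4 = 18.
The signs alternate starting with Δ_1 < 0, so by Sylvester's criterion Q is negative definite.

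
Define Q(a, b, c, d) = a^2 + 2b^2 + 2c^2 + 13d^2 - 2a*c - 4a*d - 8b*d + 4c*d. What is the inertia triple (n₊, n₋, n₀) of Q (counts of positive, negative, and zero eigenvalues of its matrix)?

The associated matrix is A = [[1, 0, -1, -2], [0, 2, 0, -4], [-1, 0, 2, 2], [-2, -4, 2, 13]].
Symmetric row and column elimination reduces A to a congruent diagonal form with pivots 1, 2, 1, 1.
That gives 4 positive pivots.

(4, 0, 0)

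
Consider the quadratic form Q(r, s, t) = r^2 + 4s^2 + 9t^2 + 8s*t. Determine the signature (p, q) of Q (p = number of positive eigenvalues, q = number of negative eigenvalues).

(3, 0)

The symmetric matrix is A = [[1, 0, 0], [0, 4, 4], [0, 4, 9]].
Symmetric row and column elimination reduces A to a congruent diagonal form with pivots 1, 4, 5.
Counting signs: 3 positive.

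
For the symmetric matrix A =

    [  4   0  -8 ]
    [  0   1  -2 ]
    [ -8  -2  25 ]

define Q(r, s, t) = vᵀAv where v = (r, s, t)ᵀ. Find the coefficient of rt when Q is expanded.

-16

The coefficient of rt is A[1,3] + A[3,1] = 2·(-8) = -16.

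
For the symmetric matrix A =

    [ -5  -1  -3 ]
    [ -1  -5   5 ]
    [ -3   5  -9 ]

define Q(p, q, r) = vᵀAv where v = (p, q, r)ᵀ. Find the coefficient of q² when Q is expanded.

-5

The coefficient of q² is the diagonal entry A[2,2] = -5.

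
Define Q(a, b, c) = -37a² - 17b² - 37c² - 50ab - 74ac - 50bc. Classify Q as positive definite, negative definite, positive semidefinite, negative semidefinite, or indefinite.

The associated matrix is A = [[-37, -25, -37], [-25, -17, -25], [-37, -25, -37]].
Row-reducing A symmetrically gives the diagonal entries -37, -4/37, 0.
Counting signs: 2 negative, 1 zero.
Hence Q is negative semidefinite.

negative semidefinite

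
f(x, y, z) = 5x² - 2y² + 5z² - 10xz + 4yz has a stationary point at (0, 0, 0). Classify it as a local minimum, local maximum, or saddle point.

saddle point

The Hessian at the origin is H = [[10, 0, -10], [0, -4, 4], [-10, 4, 10]].
Applying the same elementary operations to the rows and columns of H produces a congruent diagonal matrix with entries 10, -4, 4.
Counting signs: 2 positive, 1 negative.
H is indefinite, so the origin is a saddle point.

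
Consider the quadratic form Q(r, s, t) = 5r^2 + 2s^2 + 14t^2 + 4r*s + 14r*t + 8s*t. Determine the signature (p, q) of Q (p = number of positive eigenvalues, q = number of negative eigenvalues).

(3, 0)

Write A = [[5, 2, 7], [2, 2, 4], [7, 4, 14]].
An LDLᵀ factorisation of A has diagonal entries 5, 6/5, 3.
So there are 3 positive pivots.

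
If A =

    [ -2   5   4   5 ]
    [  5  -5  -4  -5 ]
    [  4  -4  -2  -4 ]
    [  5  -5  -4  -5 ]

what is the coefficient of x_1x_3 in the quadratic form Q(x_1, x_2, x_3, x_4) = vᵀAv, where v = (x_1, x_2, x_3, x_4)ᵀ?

The coefficient of x_1x_3 is A[1,3] + A[3,1] = 2·4 = 8.

8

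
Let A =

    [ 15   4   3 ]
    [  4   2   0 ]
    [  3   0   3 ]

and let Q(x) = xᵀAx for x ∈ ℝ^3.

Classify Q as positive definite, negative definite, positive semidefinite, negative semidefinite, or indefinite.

positive definite

Leading principal minors: Δ_1 = 15, Δ_2 = 14, Δ_3 = 24.
All leading principal minors are positive, so by Sylvester's criterion Q is positive definite.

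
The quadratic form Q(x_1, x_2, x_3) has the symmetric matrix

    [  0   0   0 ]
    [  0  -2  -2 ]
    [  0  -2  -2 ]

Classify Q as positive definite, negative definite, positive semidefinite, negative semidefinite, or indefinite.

negative semidefinite

Row-reducing A symmetrically gives the diagonal entries 0, -2, 0.
Counting signs: 1 negative, 2 zero.
Hence Q is negative semidefinite.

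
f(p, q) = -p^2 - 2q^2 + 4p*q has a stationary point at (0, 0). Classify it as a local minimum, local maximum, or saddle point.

saddle point

The Hessian at the origin is H = [[-2, 4], [4, -4]].
det H = -2·-4 − (4)² = -8 < 0, so H is indefinite.
Therefore the origin is a saddle point.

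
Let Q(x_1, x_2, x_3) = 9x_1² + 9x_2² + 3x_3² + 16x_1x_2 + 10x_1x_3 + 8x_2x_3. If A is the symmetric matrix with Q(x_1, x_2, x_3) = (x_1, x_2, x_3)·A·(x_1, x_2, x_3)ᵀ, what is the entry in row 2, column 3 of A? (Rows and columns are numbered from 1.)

4

The coefficient of x_2·x_3 in Q is 8. For a symmetric A this equals A[2,3] + A[3,2] = 2·A[2,3].
So A[2,3] = 8/2 = 4.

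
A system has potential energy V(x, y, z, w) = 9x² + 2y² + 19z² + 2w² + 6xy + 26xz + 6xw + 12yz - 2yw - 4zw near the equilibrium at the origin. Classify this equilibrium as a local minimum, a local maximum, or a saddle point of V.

saddle point

The Hessian at the origin is H = [[18, 6, 26, 6], [6, 4, 12, -2], [26, 12, 38, -4], [6, -2, -4, 4]].
Symmetric row and column elimination reduces H to a congruent diagonal form with pivots 18, 2, -46/9, 24/23.
That gives 3 positive, 1 negative pivots.
H is indefinite, so the origin is a saddle point.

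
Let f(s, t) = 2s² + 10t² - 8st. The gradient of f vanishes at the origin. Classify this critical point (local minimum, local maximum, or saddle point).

local minimum

The Hessian at the origin is H = [[4, -8], [-8, 20]].
det H = 4·20 − (-8)² = 16 > 0 and H[1,1] = 4 > 0, so H is positive definite.
Therefore the origin is a local minimum.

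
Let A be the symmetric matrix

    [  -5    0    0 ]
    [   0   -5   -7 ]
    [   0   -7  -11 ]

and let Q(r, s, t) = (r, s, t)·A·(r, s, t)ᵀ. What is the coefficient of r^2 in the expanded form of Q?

The coefficient of r^2 is the diagonal entry A[1,1] = -5.

-5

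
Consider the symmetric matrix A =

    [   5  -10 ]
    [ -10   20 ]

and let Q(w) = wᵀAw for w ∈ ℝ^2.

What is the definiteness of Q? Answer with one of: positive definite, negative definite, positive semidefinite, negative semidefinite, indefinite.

positive semidefinite

Row-reducing A symmetrically gives the diagonal entries 5, 0.
That gives 1 positive, 1 zero pivots.
Hence Q is positive semidefinite.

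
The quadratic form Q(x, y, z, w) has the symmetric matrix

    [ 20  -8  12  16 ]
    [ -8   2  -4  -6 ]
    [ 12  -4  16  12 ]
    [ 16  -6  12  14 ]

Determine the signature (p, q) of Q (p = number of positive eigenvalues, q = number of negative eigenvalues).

(3, 1)

Applying the same elementary operations to the rows and columns of A produces a congruent diagonal matrix with entries 20, -6/5, 28/3, 4/7.
Counting signs: 3 positive, 1 negative.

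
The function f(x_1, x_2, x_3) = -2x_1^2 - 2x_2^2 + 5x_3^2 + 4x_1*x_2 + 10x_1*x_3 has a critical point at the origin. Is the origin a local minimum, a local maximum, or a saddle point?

saddle point

The Hessian at the origin is H = [[-4, 4, 10], [4, -4, 0], [10, 0, 10]].
H is indefinite, so the origin is a saddle point.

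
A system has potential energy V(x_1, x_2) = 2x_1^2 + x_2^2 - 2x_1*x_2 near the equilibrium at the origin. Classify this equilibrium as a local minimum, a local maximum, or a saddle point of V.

local minimum

The Hessian at the origin is H = [[4, -2], [-2, 2]].
det H = 4·2 − (-2)² = 4 > 0 and H[1,1] = 4 > 0, so H is positive definite.
Therefore the origin is a local minimum.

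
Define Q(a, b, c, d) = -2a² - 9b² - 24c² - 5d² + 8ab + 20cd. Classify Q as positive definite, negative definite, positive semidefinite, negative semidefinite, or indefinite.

The symmetric matrix is A = [[-2, 4, 0, 0], [4, -9, 0, 0], [0, 0, -24, 10], [0, 0, 10, -5]].
An LDLᵀ factorisation of A has diagonal entries -2, -1, -24, -5/6.
So there are 4 negative pivots.
Hence Q is negative definite.

negative definite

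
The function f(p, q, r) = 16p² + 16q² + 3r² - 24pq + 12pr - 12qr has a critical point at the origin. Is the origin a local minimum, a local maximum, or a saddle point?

The Hessian at the origin is H = [[32, -24, 12], [-24, 32, -12], [12, -12, 6]].
Symmetric row and column elimination reduces H to a congruent diagonal form with pivots 32, 14, 6/7.
Counting signs: 3 positive.
H is positive definite, so the origin is a strict local minimum.

local minimum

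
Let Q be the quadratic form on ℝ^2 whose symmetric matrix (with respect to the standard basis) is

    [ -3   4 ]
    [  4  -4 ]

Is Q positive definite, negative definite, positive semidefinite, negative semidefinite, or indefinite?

Row-reducing A symmetrically gives the diagonal entries -3, 4/3.
That gives 1 positive, 1 negative pivots.
Hence Q is indefinite.

indefinite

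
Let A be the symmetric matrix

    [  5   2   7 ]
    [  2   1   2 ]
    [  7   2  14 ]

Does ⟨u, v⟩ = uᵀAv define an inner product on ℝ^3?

Congruent diagonalization of A (simultaneous row and column reduction) yields pivots 5, 1/5, 1.
That gives 3 positive pivots.
Hence Q is positive definite.
⟨·,·⟩ is an inner product exactly when A is positive definite.

yes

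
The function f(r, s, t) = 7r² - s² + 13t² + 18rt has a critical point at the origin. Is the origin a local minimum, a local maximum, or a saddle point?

saddle point

The Hessian at the origin is H = [[14, 0, 18], [0, -2, 0], [18, 0, 26]].
Applying the same elementary operations to the rows and columns of H produces a congruent diagonal matrix with entries 14, -2, 20/7.
Counting signs: 2 positive, 1 negative.
H is indefinite, so the origin is a saddle point.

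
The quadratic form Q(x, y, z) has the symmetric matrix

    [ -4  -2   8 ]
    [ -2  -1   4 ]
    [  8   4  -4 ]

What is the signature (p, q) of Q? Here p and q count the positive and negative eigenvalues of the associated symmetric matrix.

Row-reducing A symmetrically gives the diagonal entries -4, 0, 12.
So there are 1 positive, 1 negative, 1 zero pivots.

(1, 1)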